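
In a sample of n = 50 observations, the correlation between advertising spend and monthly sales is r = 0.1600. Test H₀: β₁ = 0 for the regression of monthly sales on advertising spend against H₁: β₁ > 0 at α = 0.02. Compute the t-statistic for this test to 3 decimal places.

t = 1.123

t = r·√(n − 2)/√(1 − r²) = 0.1600·√48/√0.9744 = 1.123.
df = n − 2 = 48.
One-sided p ≈ 0.1335, which is ≥ 0.02, so fail to reject H₀.
The data do not give significant evidence of a linear association between advertising spend and monthly sales.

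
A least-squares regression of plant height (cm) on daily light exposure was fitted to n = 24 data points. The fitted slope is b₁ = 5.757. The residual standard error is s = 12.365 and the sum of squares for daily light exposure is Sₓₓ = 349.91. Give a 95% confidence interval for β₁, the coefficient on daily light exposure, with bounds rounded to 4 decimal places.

SE(b₁) = s/√Sₓₓ = 12.365/√349.91 = 0.661022.
df = n − 2 = 22.
t* = t_{0.025, 22} = 2.073873.
Margin = t* × SE = 2.073873 × 0.661022 = 1.370876.
CI: 5.757 ± 1.370876 → (4.3861, 7.1279).
With 95% confidence, each one-unit increase in daily light exposure is associated with a change of between 4.3861 and 7.1279 cm in plant height.

(4.3861, 7.1279)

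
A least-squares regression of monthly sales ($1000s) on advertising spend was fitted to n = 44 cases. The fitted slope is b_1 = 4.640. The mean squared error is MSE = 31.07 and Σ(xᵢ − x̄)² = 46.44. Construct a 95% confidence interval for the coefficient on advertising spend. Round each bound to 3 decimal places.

SE(b_1) = √(MSE/Sₓₓ) = √(31.07/46.44) = 0.817946.
df = n − 2 = 42.
t* = t_{0.025, 42} = 2.018082.
Margin = t* × SE = 2.018082 × 0.817946 = 1.65068.
CI: 4.640 ± 1.65068 → (2.989, 6.291).
With 95% confidence, each one-unit increase in advertising spend is associated with a change of between 2.989 and 6.291 $1000s in monthly sales.

(2.989, 6.291)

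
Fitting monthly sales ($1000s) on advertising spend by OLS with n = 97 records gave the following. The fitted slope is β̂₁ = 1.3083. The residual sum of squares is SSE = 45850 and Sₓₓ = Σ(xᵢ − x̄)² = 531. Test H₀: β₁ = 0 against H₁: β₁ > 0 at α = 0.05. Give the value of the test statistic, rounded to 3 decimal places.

t = 1.372

MSE = SSE/(n − 2) = 45850/95 = 482.632.
SE(β̂₁) = √(MSE/Sₓₓ) = √(482.632/531) = 0.953368.
t = 1.3083 / 0.953368 = 1.372.
df = n − 2 = 95.
One-sided p ≈ 0.0866, which is ≥ 0.05, so fail to reject H₀.
The data do not give significant evidence that the true slope on advertising spend is positive.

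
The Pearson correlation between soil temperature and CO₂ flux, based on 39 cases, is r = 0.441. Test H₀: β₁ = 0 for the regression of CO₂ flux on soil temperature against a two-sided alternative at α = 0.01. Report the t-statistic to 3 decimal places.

t = r·√(n − 2)/√(1 − r²) = 0.441·√37/√0.805519 = 2.989.
df = n − 2 = 37.
Two-sided p ≈ 0.0050, which is < 0.01, so reject H₀.
There is evidence of a linear association between soil temperature and CO₂ flux.

t = 2.989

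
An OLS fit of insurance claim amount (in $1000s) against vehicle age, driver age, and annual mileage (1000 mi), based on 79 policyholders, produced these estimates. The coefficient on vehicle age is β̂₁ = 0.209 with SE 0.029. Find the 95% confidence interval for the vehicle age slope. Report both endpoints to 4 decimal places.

(0.1512, 0.2668)

df = n − k − 1 = 79 − 3 − 1 = 75.
t* = t_{0.025, 75} = 1.992102.
Margin = t* × SE = 1.992102 × 0.029 = 0.057771.
CI: 0.209 ± 0.057771 → (0.1512, 0.2668).
With 95% confidence, each one-unit increase in vehicle age is associated with a change of between 0.1512 and 0.2668 $1000s in insurance claim amount, holding the other predictors fixed.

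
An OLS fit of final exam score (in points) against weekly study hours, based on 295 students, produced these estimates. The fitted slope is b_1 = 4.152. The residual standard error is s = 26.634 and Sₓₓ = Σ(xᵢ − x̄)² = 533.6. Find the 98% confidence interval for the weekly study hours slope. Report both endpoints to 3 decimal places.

(1.455, 6.849)

SE(b_1) = s/√Sₓₓ = 26.634/√533.6 = 1.153.
df = n − 2 = 293.
t* = t_{0.01, 293} = 2.339142.
Margin = t* × SE = 2.339142 × 1.153 = 2.69703.
CI: 4.152 ± 2.69703 → (1.455, 6.849).
With 98% confidence, each one-unit increase in weekly study hours is associated with a change of between 1.455 and 6.849 points in final exam score.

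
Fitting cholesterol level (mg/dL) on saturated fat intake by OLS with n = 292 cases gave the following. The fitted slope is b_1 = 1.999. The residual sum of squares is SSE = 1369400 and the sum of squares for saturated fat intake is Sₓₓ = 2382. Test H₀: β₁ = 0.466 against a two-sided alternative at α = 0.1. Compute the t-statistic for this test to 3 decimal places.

t = 1.089

MSE = SSE/(n − 2) = 1369400/290 = 4722.07.
SE(b_1) = √(MSE/Sₓₓ) = √(4722.07/2382) = 1.40798.
t = (1.999 − 0.466) / 1.40798 = 1.089.
df = n − 2 = 290.
Two-sided p ≈ 0.2771, which is ≥ 0.1, so fail to reject H₀.
The data are consistent with a true slope of 0.466 mg/dL per unit of saturated fat intake.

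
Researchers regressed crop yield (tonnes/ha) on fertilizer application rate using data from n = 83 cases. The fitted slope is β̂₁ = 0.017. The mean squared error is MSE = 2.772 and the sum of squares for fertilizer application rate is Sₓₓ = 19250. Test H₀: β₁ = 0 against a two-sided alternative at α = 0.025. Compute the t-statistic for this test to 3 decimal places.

SE(β̂₁) = √(MSE/Sₓₓ) = √(2.772/19250) = 0.012.
t = 0.017 / 0.012 = 1.417.
df = n − 2 = 81.
Two-sided p ≈ 0.1604, which is ≥ 0.025, so fail to reject H₀.
The data do not give significant evidence of an association between fertilizer application rate and crop yield.

t = 1.417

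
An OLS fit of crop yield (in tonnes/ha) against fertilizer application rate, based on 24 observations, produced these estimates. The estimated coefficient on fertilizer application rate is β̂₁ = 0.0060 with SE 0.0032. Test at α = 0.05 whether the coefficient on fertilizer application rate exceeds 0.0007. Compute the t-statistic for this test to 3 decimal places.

t = 1.656

H₀: β₁ = 0.0007 vs H₁: β₁ > 0.0007.
t = (β̂₁ − β₁⁰)/SE = (0.0060 − 0.0007) / 0.0032 = 1.656.
df = n − 2 = 24 − 2 = 22.
One-sided p ≈ 0.0559, which is ≥ 0.05, so fail to reject H₀.
The data do not give significant evidence that the true slope on fertilizer application rate exceeds 0.0007 tonnes/ha per unit.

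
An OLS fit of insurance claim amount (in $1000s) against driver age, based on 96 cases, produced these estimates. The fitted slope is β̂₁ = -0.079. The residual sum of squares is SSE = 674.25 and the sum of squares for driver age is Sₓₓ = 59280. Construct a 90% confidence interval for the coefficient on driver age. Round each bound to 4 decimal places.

MSE = SSE/(n − 2) = 674.25/94 = 7.17287.
SE(β̂₁) = √(MSE/Sₓₓ) = √(7.17287/59280) = 0.011.
df = n − 2 = 94.
t* = t_{0.05, 94} = 1.661226.
Margin = t* × SE = 1.661226 × 0.011 = 0.018273.
CI: -0.079 ± 0.018273 → (-0.0973, -0.0607).
With 90% confidence, each one-unit increase in driver age is associated with a change of between -0.0973 and -0.0607 $1000s in insurance claim amount.

(-0.0973, -0.0607)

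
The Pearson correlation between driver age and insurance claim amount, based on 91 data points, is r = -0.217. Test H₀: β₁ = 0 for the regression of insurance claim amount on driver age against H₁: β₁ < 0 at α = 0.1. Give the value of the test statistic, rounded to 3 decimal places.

t = r·√(n − 2)/√(1 − r²) = -0.217·√89/√0.952911 = -2.097.
df = n − 2 = 89.
One-sided p ≈ 0.0194, which is < 0.1, so reject H₀.
There is evidence of a linear association between driver age and insurance claim amount.

t = -2.097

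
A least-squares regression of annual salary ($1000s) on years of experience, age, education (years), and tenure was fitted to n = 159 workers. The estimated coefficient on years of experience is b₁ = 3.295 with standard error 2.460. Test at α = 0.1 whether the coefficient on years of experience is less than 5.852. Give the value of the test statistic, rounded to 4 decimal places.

H₀: β₁ = 5.852 vs H₁: β₁ < 5.852.
t = (b₁ − β₁⁰)/SE = (3.295 − 5.852) / 2.460 = -1.0394.
df = n − k − 1 = 159 − 4 − 1 = 154.
One-sided p ≈ 0.1501, which is ≥ 0.1, so fail to reject H₀.
The data do not give significant evidence that the true slope on years of experience is below 5.852 $1000s per unit, holding the other predictors fixed.

t = -1.0394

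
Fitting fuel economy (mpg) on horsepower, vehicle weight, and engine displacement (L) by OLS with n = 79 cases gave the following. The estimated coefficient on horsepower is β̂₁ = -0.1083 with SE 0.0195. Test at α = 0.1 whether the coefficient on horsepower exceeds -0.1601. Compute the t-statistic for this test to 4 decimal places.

H₀: β₁ = -0.1601 vs H₁: β₁ > -0.1601.
t = (β̂₁ − β₁⁰)/SE = (-0.1083 − (-0.1601)) / 0.0195 = 2.6564.
df = n − k − 1 = 79 − 3 − 1 = 75.
One-sided p ≈ 0.0048, which is < 0.1, so reject H₀.
There is evidence that the true slope on horsepower exceeds -0.1601 mpg per unit, holding the other predictors fixed.

t = 2.6564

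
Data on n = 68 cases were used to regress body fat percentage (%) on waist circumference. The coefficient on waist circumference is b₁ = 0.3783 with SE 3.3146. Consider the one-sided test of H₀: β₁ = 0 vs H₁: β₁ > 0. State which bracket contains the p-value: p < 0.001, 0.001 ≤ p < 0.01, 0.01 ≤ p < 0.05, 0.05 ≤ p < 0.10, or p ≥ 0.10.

p ≥ 0.10

t = 0.3783 / 3.3146 = 0.114.
df = n − 2 = 68 − 2 = 66.
One-sided p = P(T_{66} > t) ≈ 0.4547.
So p ≥ 0.10.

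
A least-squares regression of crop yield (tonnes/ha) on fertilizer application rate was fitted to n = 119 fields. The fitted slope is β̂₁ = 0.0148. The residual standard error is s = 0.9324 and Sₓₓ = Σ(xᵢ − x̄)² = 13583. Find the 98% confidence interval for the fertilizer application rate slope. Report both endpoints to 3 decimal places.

(-0.004, 0.034)

SE(β̂₁) = s/√Sₓₓ = 0.9324/√13583 = 0.00800027.
df = n − 2 = 117.
t* = t_{0.01, 117} = 2.358642.
Margin = t* × SE = 2.358642 × 0.00800027 = 0.01887.
CI: 0.0148 ± 0.01887 → (-0.004, 0.034).
With 98% confidence, each one-unit increase in fertilizer application rate is associated with a change of between -0.004 and 0.034 tonnes/ha in crop yield.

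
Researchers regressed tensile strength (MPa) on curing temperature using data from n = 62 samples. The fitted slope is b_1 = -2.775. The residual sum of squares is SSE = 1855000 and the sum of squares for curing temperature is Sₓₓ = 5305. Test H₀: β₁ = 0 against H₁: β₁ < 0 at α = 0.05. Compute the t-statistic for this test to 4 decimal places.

MSE = SSE/(n − 2) = 1855000/60 = 30916.7.
SE(b_1) = √(MSE/Sₓₓ) = √(30916.7/5305) = 2.41409.
t = -2.775 / 2.41409 = -1.1495.
df = n − 2 = 60.
One-sided p ≈ 0.1275, which is ≥ 0.05, so fail to reject H₀.
The data do not give significant evidence that the true slope on curing temperature is negative.

t = -1.1495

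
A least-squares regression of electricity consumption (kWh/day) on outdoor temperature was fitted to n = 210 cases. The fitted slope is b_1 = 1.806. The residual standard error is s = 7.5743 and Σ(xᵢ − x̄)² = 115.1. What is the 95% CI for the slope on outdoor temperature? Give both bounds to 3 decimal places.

(0.414, 3.198)

SE(b_1) = s/√Sₓₓ = 7.5743/√115.1 = 0.706.
df = n − 2 = 208.
t* = t_{0.025, 208} = 1.971435.
Margin = t* × SE = 1.971435 × 0.706 = 1.39183.
CI: 1.806 ± 1.39183 → (0.414, 3.198).
With 95% confidence, each one-unit increase in outdoor temperature is associated with a change of between 0.414 and 3.198 kWh/day in electricity consumption.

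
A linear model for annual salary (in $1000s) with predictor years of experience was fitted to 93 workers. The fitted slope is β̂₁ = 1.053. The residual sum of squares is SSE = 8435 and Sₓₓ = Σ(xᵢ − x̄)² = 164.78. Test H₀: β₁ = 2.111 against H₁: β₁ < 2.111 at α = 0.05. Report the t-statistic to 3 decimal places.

MSE = SSE/(n − 2) = 8435/91 = 92.6923.
SE(β̂₁) = √(MSE/Sₓₓ) = √(92.6923/164.78) = 0.750014.
t = (1.053 − 2.111) / 0.750014 = -1.411.
df = n − 2 = 91.
One-sided p ≈ 0.0809, which is ≥ 0.05, so fail to reject H₀.
The data do not give significant evidence that the true slope on years of experience is below 2.111 $1000s per unit.

t = -1.411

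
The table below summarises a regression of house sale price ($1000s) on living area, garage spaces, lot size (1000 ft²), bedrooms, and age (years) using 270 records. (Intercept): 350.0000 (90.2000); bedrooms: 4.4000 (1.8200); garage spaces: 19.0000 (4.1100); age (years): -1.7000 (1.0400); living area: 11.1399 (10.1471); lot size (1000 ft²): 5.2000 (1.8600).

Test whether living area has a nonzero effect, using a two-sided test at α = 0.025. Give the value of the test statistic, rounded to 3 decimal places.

t = 1.098

Read off: b = 11.1399, SE = 10.1471 for living area.
H₀: β₁ = 0 vs H₁: β₁ ≠ 0.
t = 11.1399 / 10.1471 = 1.098.
df = n − k − 1 = 270 − 5 − 1 = 264.
Two-sided p ≈ 0.2733, which is ≥ 0.025, so fail to reject H₀.
The data do not give significant evidence of an association between living area and house sale price, after adjusting for the other predictors.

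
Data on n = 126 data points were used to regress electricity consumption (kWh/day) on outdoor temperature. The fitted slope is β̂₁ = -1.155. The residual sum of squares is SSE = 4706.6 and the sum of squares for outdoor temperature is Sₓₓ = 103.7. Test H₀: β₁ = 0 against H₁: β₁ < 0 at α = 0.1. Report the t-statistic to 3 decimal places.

t = -1.909

MSE = SSE/(n − 2) = 4706.6/124 = 37.9565.
SE(β̂₁) = √(MSE/Sₓₓ) = √(37.9565/103.7) = 0.604997.
t = -1.155 / 0.604997 = -1.909.
df = n − 2 = 124.
One-sided p ≈ 0.0293, which is < 0.1, so reject H₀.
There is evidence that the true slope on outdoor temperature is negative.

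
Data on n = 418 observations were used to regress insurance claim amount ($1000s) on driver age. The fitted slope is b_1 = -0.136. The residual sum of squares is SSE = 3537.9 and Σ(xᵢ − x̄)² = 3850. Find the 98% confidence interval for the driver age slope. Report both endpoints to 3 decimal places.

(-0.246, -0.026)

MSE = SSE/(n − 2) = 3537.9/416 = 8.50457.
SE(b_1) = √(MSE/Sₓₓ) = √(8.50457/3850) = 0.0469998.
df = n − 2 = 416.
t* = t_{0.01, 416} = 2.335345.
Margin = t* × SE = 2.335345 × 0.0469998 = 0.10976.
CI: -0.136 ± 0.10976 → (-0.246, -0.026).
With 98% confidence, each one-unit increase in driver age is associated with a change of between -0.246 and -0.026 $1000s in insurance claim amount.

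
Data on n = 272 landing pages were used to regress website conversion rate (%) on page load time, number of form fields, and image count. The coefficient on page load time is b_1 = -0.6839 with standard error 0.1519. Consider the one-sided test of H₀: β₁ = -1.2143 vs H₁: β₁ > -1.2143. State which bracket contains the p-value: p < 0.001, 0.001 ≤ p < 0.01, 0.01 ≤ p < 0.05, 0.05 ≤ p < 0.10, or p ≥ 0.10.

p < 0.001

t = (-0.6839 − (-1.2143)) / 0.1519 = 3.492.
df = n − k − 1 = 272 − 3 − 1 = 268.
One-sided p = P(T_{268} > t) ≈ 0.0003.
So p < 0.001.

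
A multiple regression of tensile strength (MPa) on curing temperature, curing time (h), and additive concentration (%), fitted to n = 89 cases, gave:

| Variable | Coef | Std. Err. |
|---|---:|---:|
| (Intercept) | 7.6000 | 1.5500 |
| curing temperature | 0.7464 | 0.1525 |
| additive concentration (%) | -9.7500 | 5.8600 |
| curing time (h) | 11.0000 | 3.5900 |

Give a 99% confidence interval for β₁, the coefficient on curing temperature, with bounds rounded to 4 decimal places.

Read off: b = 0.7464, SE = 0.1525 for curing temperature.
df = n − k − 1 = 89 − 3 − 1 = 85.
t* = t_{0.005, 85} = 2.634914.
Margin = t* × SE = 2.634914 × 0.1525 = 0.401824.
CI: 0.7464 ± 0.401824 → (0.3446, 1.1482).

(0.3446, 1.1482)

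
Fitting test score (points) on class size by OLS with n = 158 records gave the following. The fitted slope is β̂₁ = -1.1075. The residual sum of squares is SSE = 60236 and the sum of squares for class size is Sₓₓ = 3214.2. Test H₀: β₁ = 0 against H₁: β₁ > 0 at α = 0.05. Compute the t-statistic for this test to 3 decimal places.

t = -3.195

MSE = SSE/(n − 2) = 60236/156 = 386.128.
SE(β̂₁) = √(MSE/Sₓₓ) = √(386.128/3214.2) = 0.346601.
t = -1.1075 / 0.346601 = -3.195.
df = n − 2 = 156.
One-sided p ≈ 0.9992, which is ≥ 0.05, so fail to reject H₀.
The data do not give significant evidence that the true slope on class size is positive.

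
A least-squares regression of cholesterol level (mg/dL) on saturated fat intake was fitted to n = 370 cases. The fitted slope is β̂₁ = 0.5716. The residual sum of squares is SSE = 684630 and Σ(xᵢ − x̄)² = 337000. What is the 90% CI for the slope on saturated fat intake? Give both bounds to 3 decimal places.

(0.449, 0.694)

MSE = SSE/(n − 2) = 684630/368 = 1860.41.
SE(β̂₁) = √(MSE/Sₓₓ) = √(1860.41/337000) = 0.0743.
df = n − 2 = 368.
t* = t_{0.05, 368} = 1.649005.
Margin = t* × SE = 1.649005 × 0.0743 = 0.12252.
CI: 0.5716 ± 0.12252 → (0.449, 0.694).
With 90% confidence, each one-unit increase in saturated fat intake is associated with a change of between 0.449 and 0.694 mg/dL in cholesterol level.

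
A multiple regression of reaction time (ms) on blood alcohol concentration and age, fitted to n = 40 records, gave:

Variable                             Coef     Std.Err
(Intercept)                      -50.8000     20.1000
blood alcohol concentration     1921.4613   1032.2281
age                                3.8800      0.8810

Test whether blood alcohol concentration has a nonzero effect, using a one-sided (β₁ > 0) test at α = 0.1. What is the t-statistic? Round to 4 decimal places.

Read off: b = 1921.4613, SE = 1032.2281 for blood alcohol concentration.
H₀: β₁ = 0 vs H₁: β₁ > 0.
t = 1921.4613 / 1032.2281 = 1.8615.
df = n − k − 1 = 40 − 2 − 1 = 37.
One-sided p ≈ 0.0353, which is < 0.1, so reject H₀.
There is evidence that the true slope on blood alcohol concentration is positive, holding the other predictors fixed.

t = 1.8615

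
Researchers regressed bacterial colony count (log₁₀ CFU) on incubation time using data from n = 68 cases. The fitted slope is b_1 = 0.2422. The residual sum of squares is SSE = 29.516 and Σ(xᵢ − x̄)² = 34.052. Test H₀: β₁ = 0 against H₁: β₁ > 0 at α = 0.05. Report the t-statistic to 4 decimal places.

t = 2.1134

MSE = SSE/(n − 2) = 29.516/66 = 0.447212.
SE(b_1) = √(MSE/Sₓₓ) = √(0.447212/34.052) = 0.1146.
t = 0.2422 / 0.1146 = 2.1134.
df = n − 2 = 66.
One-sided p ≈ 0.0192, which is < 0.05, so reject H₀.
There is evidence that the true slope on incubation time is positive.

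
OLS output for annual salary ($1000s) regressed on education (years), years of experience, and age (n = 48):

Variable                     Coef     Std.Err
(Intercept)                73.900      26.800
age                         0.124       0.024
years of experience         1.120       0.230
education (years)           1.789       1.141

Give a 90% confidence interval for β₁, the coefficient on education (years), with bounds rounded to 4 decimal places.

(-0.1281, 3.7061)

Read off: b = 1.789, SE = 1.141 for education (years).
df = n − k − 1 = 48 − 3 − 1 = 44.
t* = t_{0.05, 44} = 1.68023.
Margin = t* × SE = 1.68023 × 1.141 = 1.917142.
CI: 1.789 ± 1.917142 → (-0.1281, 3.7061).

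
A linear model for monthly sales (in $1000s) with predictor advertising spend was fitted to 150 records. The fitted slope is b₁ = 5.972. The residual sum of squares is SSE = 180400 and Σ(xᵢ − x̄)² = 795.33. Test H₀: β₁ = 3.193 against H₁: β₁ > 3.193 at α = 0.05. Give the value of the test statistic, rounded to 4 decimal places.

t = 2.2448

MSE = SSE/(n − 2) = 180400/148 = 1218.92.
SE(b₁) = √(MSE/Sₓₓ) = √(1218.92/795.33) = 1.23798.
t = (5.972 − 3.193) / 1.23798 = 2.2448.
df = n − 2 = 148.
One-sided p ≈ 0.0131, which is < 0.05, so reject H₀.
There is evidence that the true slope on advertising spend exceeds 3.193 $1000s per unit.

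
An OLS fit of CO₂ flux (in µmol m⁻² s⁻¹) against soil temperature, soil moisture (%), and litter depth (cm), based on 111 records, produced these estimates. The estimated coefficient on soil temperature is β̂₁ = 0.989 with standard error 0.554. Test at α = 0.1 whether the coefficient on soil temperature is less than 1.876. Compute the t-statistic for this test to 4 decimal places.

H₀: β₁ = 1.876 vs H₁: β₁ < 1.876.
t = (β̂₁ − β₁⁰)/SE = (0.989 − 1.876) / 0.554 = -1.6011.
df = n − k − 1 = 111 − 3 − 1 = 107.
One-sided p ≈ 0.0562, which is < 0.1, so reject H₀.
There is evidence that the true slope on soil temperature is below 1.876 µmol m⁻² s⁻¹ per unit, holding the other predictors fixed.

t = -1.6011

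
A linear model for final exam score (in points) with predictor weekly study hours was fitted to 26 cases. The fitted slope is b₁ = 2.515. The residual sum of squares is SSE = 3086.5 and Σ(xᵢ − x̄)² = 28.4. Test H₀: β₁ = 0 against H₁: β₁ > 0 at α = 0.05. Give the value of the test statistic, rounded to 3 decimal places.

t = 1.182

MSE = SSE/(n − 2) = 3086.5/24 = 128.604.
SE(b₁) = √(MSE/Sₓₓ) = √(128.604/28.4) = 2.12798.
t = 2.515 / 2.12798 = 1.182.
df = n − 2 = 24.
One-sided p ≈ 0.1244, which is ≥ 0.05, so fail to reject H₀.
The data do not give significant evidence that the true slope on weekly study hours is positive.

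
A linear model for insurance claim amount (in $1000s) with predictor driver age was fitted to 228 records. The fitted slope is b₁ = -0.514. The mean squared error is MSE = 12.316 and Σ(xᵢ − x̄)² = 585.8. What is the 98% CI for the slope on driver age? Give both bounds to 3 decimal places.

SE(b₁) = √(MSE/Sₓₓ) = √(12.316/585.8) = 0.144997.
df = n − 2 = 226.
t* = t_{0.01, 226} = 2.342961.
Margin = t* × SE = 2.342961 × 0.144997 = 0.33972.
CI: -0.514 ± 0.33972 → (-0.854, -0.174).
With 98% confidence, each one-unit increase in driver age is associated with a change of between -0.854 and -0.174 $1000s in insurance claim amount.

(-0.854, -0.174)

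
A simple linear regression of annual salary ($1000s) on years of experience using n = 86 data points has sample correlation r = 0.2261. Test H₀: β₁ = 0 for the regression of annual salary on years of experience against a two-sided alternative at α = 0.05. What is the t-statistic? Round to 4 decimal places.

t = r·√(n − 2)/√(1 − r²) = 0.2261·√84/√0.948879 = 2.1273.
df = n − 2 = 84.
Two-sided p ≈ 0.0363, which is < 0.05, so reject H₀.
There is evidence of a linear association between years of experience and annual salary.

t = 2.1273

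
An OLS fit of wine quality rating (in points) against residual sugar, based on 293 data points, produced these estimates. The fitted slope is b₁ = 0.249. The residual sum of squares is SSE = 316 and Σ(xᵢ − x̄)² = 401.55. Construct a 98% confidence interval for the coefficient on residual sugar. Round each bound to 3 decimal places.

(0.127, 0.371)

MSE = SSE/(n − 2) = 316/291 = 1.08591.
SE(b₁) = √(MSE/Sₓₓ) = √(1.08591/401.55) = 0.0520029.
df = n − 2 = 291.
t* = t_{0.01, 291} = 2.33923.
Margin = t* × SE = 2.33923 × 0.0520029 = 0.12165.
CI: 0.249 ± 0.12165 → (0.127, 0.371).
With 98% confidence, each one-unit increase in residual sugar is associated with a change of between 0.127 and 0.371 points in wine quality rating.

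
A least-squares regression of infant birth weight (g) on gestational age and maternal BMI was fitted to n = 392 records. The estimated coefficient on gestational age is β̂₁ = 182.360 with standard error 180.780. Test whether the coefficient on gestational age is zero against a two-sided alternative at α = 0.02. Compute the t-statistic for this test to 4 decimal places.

H₀: β₁ = 0 vs H₁: β₁ ≠ 0.
t = (β̂₁ − β₁⁰)/SE = 182.360 / 180.780 = 1.0087.
df = n − k − 1 = 392 − 2 − 1 = 389.
Two-sided p ≈ 0.3137, which is ≥ 0.02, so fail to reject H₀.
The data do not give significant evidence of an association between gestational age and infant birth weight, after adjusting for the other predictors.

t = 1.0087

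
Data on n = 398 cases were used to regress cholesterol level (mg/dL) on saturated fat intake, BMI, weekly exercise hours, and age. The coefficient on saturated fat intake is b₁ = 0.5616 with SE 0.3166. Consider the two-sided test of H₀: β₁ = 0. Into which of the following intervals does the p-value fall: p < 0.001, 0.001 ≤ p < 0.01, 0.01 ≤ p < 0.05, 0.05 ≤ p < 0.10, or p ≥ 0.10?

t = 0.5616 / 0.3166 = 1.774.
df = n − k − 1 = 398 − 4 − 1 = 393.
Two-sided p = 2·P(T_{393} > |t|) ≈ 0.0769.
So 0.05 ≤ p < 0.10.

0.05 ≤ p < 0.10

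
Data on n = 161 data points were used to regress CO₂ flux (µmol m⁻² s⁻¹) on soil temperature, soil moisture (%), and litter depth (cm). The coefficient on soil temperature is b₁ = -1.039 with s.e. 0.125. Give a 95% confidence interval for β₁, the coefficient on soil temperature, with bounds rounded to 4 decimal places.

(-1.2859, -0.7921)

df = n − k − 1 = 161 − 3 − 1 = 157.
t* = t_{0.025, 157} = 1.975189.
Margin = t* × SE = 1.975189 × 0.125 = 0.246899.
CI: -1.039 ± 0.246899 → (-1.2859, -0.7921).
With 95% confidence, each one-unit increase in soil temperature is associated with a change of between -1.2859 and -0.7921 µmol m⁻² s⁻¹ in CO₂ flux, holding the other predictors fixed.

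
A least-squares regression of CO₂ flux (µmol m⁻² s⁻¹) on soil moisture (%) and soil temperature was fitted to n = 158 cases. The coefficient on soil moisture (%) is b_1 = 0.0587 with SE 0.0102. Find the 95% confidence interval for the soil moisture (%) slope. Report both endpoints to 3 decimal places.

(0.039, 0.079)

df = n − k − 1 = 158 − 2 − 1 = 155.
t* = t_{0.025, 155} = 1.975387.
Margin = t* × SE = 1.975387 × 0.0102 = 0.02015.
CI: 0.0587 ± 0.02015 → (0.039, 0.079).
With 95% confidence, each one-unit increase in soil moisture (%) is associated with a change of between 0.039 and 0.079 µmol m⁻² s⁻¹ in CO₂ flux, holding the other predictors fixed.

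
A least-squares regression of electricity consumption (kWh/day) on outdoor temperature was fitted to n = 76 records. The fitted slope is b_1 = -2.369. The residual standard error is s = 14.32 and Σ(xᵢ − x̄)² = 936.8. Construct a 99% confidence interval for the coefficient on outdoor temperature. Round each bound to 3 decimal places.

(-3.606, -1.132)

SE(b_1) = s/√Sₓₓ = 14.32/√936.8 = 0.467864.
df = n − 2 = 74.
t* = t_{0.005, 74} = 2.643913.
Margin = t* × SE = 2.643913 × 0.467864 = 1.23699.
CI: -2.369 ± 1.23699 → (-3.606, -1.132).
With 99% confidence, each one-unit increase in outdoor temperature is associated with a change of between -3.606 and -1.132 kWh/day in electricity consumption.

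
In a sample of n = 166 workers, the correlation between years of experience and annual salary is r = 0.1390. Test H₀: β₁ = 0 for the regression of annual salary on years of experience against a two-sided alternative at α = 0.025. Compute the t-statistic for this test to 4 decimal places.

t = 1.7975

t = r·√(n − 2)/√(1 − r²) = 0.1390·√164/√0.980679 = 1.7975.
df = n − 2 = 164.
Two-sided p ≈ 0.0741, which is ≥ 0.025, so fail to reject H₀.
The data do not give significant evidence of a linear association between years of experience and annual salary.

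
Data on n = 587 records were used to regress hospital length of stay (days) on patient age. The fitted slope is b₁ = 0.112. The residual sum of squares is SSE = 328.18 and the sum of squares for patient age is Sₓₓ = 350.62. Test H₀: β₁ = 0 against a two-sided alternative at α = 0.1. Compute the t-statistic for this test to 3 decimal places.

t = 2.800

MSE = SSE/(n − 2) = 328.18/585 = 0.560991.
SE(b₁) = √(MSE/Sₓₓ) = √(0.560991/350.62) = 0.04.
t = 0.112 / 0.04 = 2.800.
df = n − 2 = 585.
Two-sided p ≈ 0.0053, which is < 0.1, so reject H₀.
There is evidence that patient age is associated with hospital length of stay.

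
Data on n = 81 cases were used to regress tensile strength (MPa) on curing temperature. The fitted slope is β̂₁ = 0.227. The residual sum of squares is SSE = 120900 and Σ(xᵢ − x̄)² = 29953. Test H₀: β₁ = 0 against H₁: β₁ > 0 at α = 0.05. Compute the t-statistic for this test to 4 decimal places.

MSE = SSE/(n − 2) = 120900/79 = 1530.38.
SE(β̂₁) = √(MSE/Sₓₓ) = √(1530.38/29953) = 0.226037.
t = 0.227 / 0.226037 = 1.0043.
df = n − 2 = 79.
One-sided p ≈ 0.1592, which is ≥ 0.05, so fail to reject H₀.
The data do not give significant evidence that the true slope on curing temperature is positive.

t = 1.0043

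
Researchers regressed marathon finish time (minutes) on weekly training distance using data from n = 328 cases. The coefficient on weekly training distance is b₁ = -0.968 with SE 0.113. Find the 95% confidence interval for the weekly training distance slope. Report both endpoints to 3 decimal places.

df = n − 2 = 328 − 2 = 326.
t* = t_{0.025, 326} = 1.967268.
Margin = t* × SE = 1.967268 × 0.113 = 0.22230.
CI: -0.968 ± 0.22230 → (-1.190, -0.746).
With 95% confidence, each one-unit increase in weekly training distance is associated with a change of between -1.190 and -0.746 minutes in marathon finish time.

(-1.190, -0.746)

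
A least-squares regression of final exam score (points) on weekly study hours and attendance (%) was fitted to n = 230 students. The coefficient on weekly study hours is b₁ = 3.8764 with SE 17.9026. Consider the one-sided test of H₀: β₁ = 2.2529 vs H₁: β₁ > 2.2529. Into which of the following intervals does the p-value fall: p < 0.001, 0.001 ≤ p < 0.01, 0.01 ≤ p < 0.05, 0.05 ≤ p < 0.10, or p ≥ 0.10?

p ≥ 0.10

t = (3.8764 − 2.2529) / 17.9026 = 0.091.
df = n − k − 1 = 230 − 2 − 1 = 227.
One-sided p = P(T_{227} > t) ≈ 0.4639.
So p ≥ 0.10.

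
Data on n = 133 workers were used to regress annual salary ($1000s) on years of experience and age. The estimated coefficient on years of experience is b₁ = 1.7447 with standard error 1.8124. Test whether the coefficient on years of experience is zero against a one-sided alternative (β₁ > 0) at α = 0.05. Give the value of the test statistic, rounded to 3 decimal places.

H₀: β₁ = 0 vs H₁: β₁ > 0.
t = (b₁ − β₁⁰)/SE = 1.7447 / 1.8124 = 0.963.
df = n − k − 1 = 133 − 2 − 1 = 130.
One-sided p ≈ 0.1688, which is ≥ 0.05, so fail to reject H₀.
The data do not give significant evidence that the true slope on years of experience is positive, holding the other predictors fixed.

t = 0.963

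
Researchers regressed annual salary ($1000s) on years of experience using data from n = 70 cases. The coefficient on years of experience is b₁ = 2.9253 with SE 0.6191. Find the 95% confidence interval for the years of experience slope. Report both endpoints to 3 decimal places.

df = n − 2 = 70 − 2 = 68.
t* = t_{0.025, 68} = 1.995469.
Margin = t* × SE = 1.995469 × 0.6191 = 1.23539.
CI: 2.9253 ± 1.23539 → (1.690, 4.161).
With 95% confidence, each one-unit increase in years of experience is associated with a change of between 1.690 and 4.161 $1000s in annual salary.

(1.690, 4.161)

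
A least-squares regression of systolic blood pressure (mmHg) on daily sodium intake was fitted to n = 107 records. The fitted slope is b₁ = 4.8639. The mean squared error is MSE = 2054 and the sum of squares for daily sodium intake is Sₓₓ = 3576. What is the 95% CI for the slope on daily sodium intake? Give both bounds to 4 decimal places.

(3.3612, 6.3666)

SE(b₁) = √(MSE/Sₓₓ) = √(2054/3576) = 0.757882.
df = n − 2 = 105.
t* = t_{0.025, 105} = 1.982815.
Margin = t* × SE = 1.982815 × 0.757882 = 1.502740.
CI: 4.8639 ± 1.502740 → (3.3612, 6.3666).
With 95% confidence, each one-unit increase in daily sodium intake is associated with a change of between 3.3612 and 6.3666 mmHg in systolic blood pressure.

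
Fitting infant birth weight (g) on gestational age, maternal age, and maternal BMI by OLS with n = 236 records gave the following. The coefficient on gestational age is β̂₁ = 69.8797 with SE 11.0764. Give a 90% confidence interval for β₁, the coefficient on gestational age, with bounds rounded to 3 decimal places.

(51.588, 88.172)

df = n − k − 1 = 236 − 3 − 1 = 232.
t* = t_{0.05, 232} = 1.651448.
Margin = t* × SE = 1.651448 × 11.0764 = 18.29210.
CI: 69.8797 ± 18.29210 → (51.588, 88.172).
With 90% confidence, each one-unit increase in gestational age is associated with a change of between 51.588 and 88.172 g in infant birth weight, holding the other predictors fixed.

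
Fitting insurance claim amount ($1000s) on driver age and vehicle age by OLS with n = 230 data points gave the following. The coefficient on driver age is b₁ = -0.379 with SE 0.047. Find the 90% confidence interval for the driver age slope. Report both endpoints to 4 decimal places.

(-0.4566, -0.3014)

df = n − k − 1 = 230 − 2 − 1 = 227.
t* = t_{0.05, 227} = 1.651594.
Margin = t* × SE = 1.651594 × 0.047 = 0.077625.
CI: -0.379 ± 0.077625 → (-0.4566, -0.3014).
With 90% confidence, each one-unit increase in driver age is associated with a change of between -0.4566 and -0.3014 $1000s in insurance claim amount, holding the other predictors fixed.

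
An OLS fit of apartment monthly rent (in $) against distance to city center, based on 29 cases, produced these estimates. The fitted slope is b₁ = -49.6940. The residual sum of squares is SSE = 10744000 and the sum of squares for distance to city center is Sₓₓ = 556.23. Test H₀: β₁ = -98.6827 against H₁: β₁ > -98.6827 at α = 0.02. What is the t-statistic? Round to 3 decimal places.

MSE = SSE/(n − 2) = 10744000/27 = 397926.
SE(b₁) = √(MSE/Sₓₓ) = √(397926/556.23) = 26.7469.
t = (-49.6940 − (-98.6827)) / 26.7469 = 1.832.
df = n − 2 = 27.
One-sided p ≈ 0.0390, which is ≥ 0.02, so fail to reject H₀.
The data do not give significant evidence that the true slope on distance to city center exceeds -98.6827 $ per unit.

t = 1.832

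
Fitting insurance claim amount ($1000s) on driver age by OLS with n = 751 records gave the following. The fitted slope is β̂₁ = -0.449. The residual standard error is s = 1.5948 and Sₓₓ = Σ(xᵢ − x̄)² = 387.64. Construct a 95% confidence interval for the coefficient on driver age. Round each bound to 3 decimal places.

(-0.608, -0.290)

SE(β̂₁) = s/√Sₓₓ = 1.5948/√387.64 = 0.0810013.
df = n − 2 = 749.
t* = t_{0.025, 749} = 1.963136.
Margin = t* × SE = 1.963136 × 0.0810013 = 0.15902.
CI: -0.449 ± 0.15902 → (-0.608, -0.290).
With 95% confidence, each one-unit increase in driver age is associated with a change of between -0.608 and -0.290 $1000s in insurance claim amount.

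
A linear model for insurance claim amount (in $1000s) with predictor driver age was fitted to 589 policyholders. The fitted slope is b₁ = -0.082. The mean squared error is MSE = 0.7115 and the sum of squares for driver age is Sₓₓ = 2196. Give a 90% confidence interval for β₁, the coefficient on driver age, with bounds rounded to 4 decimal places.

(-0.1117, -0.0523)

SE(b₁) = √(MSE/Sₓₓ) = √(0.7115/2196) = 0.0179999.
df = n − 2 = 587.
t* = t_{0.05, 587} = 1.647454.
Margin = t* × SE = 1.647454 × 0.0179999 = 0.029654.
CI: -0.082 ± 0.029654 → (-0.1117, -0.0523).
With 90% confidence, each one-unit increase in driver age is associated with a change of between -0.1117 and -0.0523 $1000s in insurance claim amount.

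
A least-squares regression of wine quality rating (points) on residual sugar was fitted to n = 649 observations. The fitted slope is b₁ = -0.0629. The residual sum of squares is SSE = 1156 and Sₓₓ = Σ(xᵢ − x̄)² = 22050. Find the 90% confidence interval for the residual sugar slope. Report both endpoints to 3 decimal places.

(-0.078, -0.048)

MSE = SSE/(n − 2) = 1156/647 = 1.78671.
SE(b₁) = √(MSE/Sₓₓ) = √(1.78671/22050) = 0.00900166.
df = n − 2 = 647.
t* = t_{0.05, 647} = 1.647212.
Margin = t* × SE = 1.647212 × 0.00900166 = 0.01483.
CI: -0.0629 ± 0.01483 → (-0.078, -0.048).
With 90% confidence, each one-unit increase in residual sugar is associated with a change of between -0.078 and -0.048 points in wine quality rating.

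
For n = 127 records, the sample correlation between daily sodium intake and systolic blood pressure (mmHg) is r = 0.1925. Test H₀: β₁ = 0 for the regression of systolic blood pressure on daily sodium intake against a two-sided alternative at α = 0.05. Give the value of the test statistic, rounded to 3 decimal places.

t = 2.193

t = r·√(n − 2)/√(1 − r²) = 0.1925·√125/√0.962944 = 2.193.
df = n − 2 = 125.
Two-sided p ≈ 0.0301, which is < 0.05, so reject H₀.
There is evidence of a linear association between daily sodium intake and systolic blood pressure.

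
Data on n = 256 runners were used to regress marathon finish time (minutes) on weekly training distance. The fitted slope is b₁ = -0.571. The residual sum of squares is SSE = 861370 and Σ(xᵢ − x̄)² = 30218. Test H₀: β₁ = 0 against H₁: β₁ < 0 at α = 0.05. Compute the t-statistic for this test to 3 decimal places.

t = -1.704

MSE = SSE/(n − 2) = 861370/254 = 3391.22.
SE(b₁) = √(MSE/Sₓₓ) = √(3391.22/30218) = 0.335.
t = -0.571 / 0.335 = -1.704.
df = n − 2 = 254.
One-sided p ≈ 0.0448, which is < 0.05, so reject H₀.
There is evidence that the true slope on weekly training distance is negative.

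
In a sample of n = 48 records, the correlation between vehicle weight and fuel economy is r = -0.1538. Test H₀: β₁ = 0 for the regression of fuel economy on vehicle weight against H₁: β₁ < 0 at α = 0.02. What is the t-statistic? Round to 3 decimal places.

t = r·√(n − 2)/√(1 − r²) = -0.1538·√46/√0.976346 = -1.056.
df = n − 2 = 46.
One-sided p ≈ 0.1483, which is ≥ 0.02, so fail to reject H₀.
The data do not give significant evidence of a linear association between vehicle weight and fuel economy.

t = -1.056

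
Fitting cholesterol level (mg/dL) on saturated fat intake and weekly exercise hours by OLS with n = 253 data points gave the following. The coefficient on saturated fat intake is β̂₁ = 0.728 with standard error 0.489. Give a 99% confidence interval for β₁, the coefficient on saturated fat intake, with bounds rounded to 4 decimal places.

(-0.5413, 1.9973)

df = n − k − 1 = 253 − 2 − 1 = 250.
t* = t_{0.005, 250} = 2.595638.
Margin = t* × SE = 2.595638 × 0.489 = 1.269267.
CI: 0.728 ± 1.269267 → (-0.5413, 1.9973).
With 99% confidence, each one-unit increase in saturated fat intake is associated with a change of between -0.5413 and 1.9973 mg/dL in cholesterol level, holding the other predictors fixed.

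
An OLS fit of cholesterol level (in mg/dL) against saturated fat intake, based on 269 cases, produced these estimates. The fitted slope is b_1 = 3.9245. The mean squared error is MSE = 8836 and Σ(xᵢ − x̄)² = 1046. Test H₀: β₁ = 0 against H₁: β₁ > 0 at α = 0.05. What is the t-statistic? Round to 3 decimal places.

SE(b_1) = √(MSE/Sₓₓ) = √(8836/1046) = 2.90644.
t = 3.9245 / 2.90644 = 1.350.
df = n − 2 = 267.
One-sided p ≈ 0.0890, which is ≥ 0.05, so fail to reject H₀.
The data do not give significant evidence that the true slope on saturated fat intake is positive.

t = 1.350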